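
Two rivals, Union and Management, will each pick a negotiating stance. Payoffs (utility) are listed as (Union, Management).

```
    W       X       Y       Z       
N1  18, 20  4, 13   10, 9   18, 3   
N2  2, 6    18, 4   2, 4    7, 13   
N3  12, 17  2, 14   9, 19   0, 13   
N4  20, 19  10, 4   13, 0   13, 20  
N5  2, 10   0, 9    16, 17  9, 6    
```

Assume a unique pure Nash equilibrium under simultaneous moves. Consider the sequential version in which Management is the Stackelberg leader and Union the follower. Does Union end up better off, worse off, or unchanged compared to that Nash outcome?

better off

Solve by backward induction (Management leads).
- W: Union compares 18, 2, 12, 20, 2 and picks N4; Management would get 19.
- X: Union compares 4, 18, 2, 10, 0 and picks N2; Management would get 4.
- Y: Union compares 10, 2, 9, 13, 16 and picks N5; Management would get 17.
- Z: Union compares 18, 7, 0, 13, 9 and picks N1; Management would get 3.
Among 19, 4, 17, 3, the best is 19 at W. Subgame-perfect outcome: (N4, W) with payoffs (20, 19).
Now find the simultaneous Nash equilibrium.
Union's best replies: W→N4; X→N2; Y→N5; Z→N1.
Management's best replies: N1→W; N2→Z; N3→Y; N4→Z; N5→Y.
Only (N5, Y) has each player best-responding; Nash payoffs (16, 17).
Union earns 20 sequentially versus 16 at the Nash outcome: better off.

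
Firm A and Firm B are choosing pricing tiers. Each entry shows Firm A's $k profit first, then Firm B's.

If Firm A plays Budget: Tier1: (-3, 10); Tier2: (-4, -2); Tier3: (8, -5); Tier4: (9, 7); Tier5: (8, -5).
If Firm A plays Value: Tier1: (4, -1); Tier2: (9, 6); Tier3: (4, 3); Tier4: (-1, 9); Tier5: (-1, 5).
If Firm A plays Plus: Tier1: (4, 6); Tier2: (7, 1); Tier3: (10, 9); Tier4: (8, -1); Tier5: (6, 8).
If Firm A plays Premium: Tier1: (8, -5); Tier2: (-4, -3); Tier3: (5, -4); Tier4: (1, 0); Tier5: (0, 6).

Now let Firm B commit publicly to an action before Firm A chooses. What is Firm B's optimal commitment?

Work backward from Firm A's decision.
- Tier1 → Firm A plays Premium (best of -3, 4, 4, 8); Firm B gets -5.
- Tier2 → Firm A plays Value (best of -4, 9, 7, -4); Firm B gets 6.
- Tier3 → Firm A plays Plus (best of 8, 4, 10, 5); Firm B gets 9.
- Tier4 → Firm A plays Budget (best of 9, -1, 8, 1); Firm B gets 7.
- Tier5 → Firm A plays Budget (best of 8, -1, 6, 0); Firm B gets -5.
Firm B's induced payoffs are -5, 6, 9, 7, -5, so Firm B commits to Tier3. Subgame-perfect outcome: (Plus, Tier3) with payoffs (10, 9).

Tier3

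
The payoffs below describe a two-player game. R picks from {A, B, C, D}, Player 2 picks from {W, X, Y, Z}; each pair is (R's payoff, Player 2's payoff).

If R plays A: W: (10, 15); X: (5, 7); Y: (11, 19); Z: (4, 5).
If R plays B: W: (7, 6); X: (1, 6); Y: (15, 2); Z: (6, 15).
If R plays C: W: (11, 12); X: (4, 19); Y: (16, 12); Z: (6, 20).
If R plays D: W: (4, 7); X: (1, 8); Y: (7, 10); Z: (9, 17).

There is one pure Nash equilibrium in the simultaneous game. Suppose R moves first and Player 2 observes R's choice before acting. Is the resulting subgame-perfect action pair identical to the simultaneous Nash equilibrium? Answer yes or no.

Work backward from Player 2's decision.
- A: BR = Y, leader payoff 11.
- B: BR = Z, leader payoff 6.
- C: BR = Z, leader payoff 6.
- D: BR = Z, leader payoff 9.
R's induced payoffs are 11, 6, 6, 9, so R commits to A. Subgame-perfect outcome: (A, Y) with payoffs (11, 19).
Under simultaneous play:
R's best replies: W→C; X→A; Y→C; Z→D.
Player 2's best replies: A→Y; B→Z; C→Z; D→Z.
The unique mutual best reply is (D, Z), giving (9, 17).
Sequential outcome (A, Y) differs from the Nash profile (D, Z).

no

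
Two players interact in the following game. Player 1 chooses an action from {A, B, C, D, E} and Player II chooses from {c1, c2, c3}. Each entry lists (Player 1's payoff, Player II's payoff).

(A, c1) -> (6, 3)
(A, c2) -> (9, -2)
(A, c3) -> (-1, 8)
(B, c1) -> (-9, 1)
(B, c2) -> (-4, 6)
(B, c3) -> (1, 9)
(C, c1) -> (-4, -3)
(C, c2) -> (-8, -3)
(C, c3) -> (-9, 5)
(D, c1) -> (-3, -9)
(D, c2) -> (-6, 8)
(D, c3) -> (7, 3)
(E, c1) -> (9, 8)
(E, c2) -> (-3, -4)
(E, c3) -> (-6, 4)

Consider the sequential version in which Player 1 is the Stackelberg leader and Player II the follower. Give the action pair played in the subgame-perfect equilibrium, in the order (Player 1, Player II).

Player II best-responds to each possible Player 1 move:
- A: Player II compares 3, -2, 8 and picks c3; Player 1 would get -1.
- B: Player II compares 1, 6, 9 and picks c3; Player 1 would get 1.
- C: Player II compares -3, -3, 5 and picks c3; Player 1 would get -9.
- D: Player II compares -9, 8, 3 and picks c2; Player 1 would get -6.
- E: Player II compares 8, -4, 4 and picks c1; Player 1 would get 9.
Maximizing over -1, 1, -9, -6, 9, Player 1 chooses E. Subgame-perfect outcome: (E, c1) with payoffs (9, 8).

(E, c1)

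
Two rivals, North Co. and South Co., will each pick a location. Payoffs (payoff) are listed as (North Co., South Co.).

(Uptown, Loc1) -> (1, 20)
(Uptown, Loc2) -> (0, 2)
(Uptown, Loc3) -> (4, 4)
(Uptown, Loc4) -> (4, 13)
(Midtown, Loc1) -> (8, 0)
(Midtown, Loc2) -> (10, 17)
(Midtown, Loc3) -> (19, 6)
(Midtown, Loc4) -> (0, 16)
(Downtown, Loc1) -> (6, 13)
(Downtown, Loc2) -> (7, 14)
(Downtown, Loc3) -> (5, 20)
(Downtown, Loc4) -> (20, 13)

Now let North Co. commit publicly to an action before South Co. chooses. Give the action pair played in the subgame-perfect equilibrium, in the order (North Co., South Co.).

(Midtown, Loc2)

South Co. best-responds to each possible North Co. move:
- Uptown: BR = Loc1, leader payoff 1.
- Midtown: BR = Loc2, leader payoff 10.
- Downtown: BR = Loc3, leader payoff 5.
Among 1, 10, 5, the best is 10 at Midtown. Subgame-perfect outcome: (Midtown, Loc2) with payoffs (10, 17).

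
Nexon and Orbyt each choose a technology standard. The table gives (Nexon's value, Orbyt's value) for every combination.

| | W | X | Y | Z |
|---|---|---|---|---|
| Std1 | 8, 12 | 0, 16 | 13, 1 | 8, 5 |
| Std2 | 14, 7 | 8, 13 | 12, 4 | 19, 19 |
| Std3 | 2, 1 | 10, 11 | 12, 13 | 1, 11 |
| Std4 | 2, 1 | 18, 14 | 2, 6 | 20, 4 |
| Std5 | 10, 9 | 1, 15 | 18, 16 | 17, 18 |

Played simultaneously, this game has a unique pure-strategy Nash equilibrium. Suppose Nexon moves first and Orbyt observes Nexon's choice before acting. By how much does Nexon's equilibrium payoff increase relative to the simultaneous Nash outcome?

Solve by backward induction (Nexon leads).
- Std1: Orbyt compares 12, 16, 1, 5 and picks X; Nexon would get 0.
- Std2: Orbyt compares 7, 13, 4, 19 and picks Z; Nexon would get 19.
- Std3: Orbyt compares 1, 11, 13, 11 and picks Y; Nexon would get 12.
- Std4: Orbyt compares 1, 14, 6, 4 and picks X; Nexon would get 18.
- Std5: Orbyt compares 9, 15, 16, 18 and picks Z; Nexon would get 17.
Nexon's induced payoffs are 0, 19, 12, 18, 17, so Nexon commits to Std2. Subgame-perfect outcome: (Std2, Z) with payoffs (19, 19).
For the simultaneous game, intersect best replies.
Nexon's best replies: W→Std2; X→Std4; Y→Std5; Z→Std4.
Orbyt's best replies: Std1→X; Std2→Z; Std3→Y; Std4→X; Std5→Z.
Only (Std4, X) has each player best-responding; Nash payoffs (18, 14).
Nexon's commitment gain: 19 − 18 = 1.

1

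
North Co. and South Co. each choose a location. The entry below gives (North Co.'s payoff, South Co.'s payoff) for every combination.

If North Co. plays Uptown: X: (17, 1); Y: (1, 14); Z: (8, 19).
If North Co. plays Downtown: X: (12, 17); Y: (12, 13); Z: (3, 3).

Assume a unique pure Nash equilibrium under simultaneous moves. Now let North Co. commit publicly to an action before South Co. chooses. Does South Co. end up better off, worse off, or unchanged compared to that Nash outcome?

Work backward from South Co.'s decision.
- Uptown: South Co. compares 1, 14, 19 and picks Z; North Co. would get 8.
- Downtown: South Co. compares 17, 13, 3 and picks X; North Co. would get 12.
Among 8, 12, the best is 12 at Downtown. Subgame-perfect outcome: (Downtown, X) with payoffs (12, 17).
For the simultaneous game, intersect best replies.
North Co.'s best replies: X→Uptown; Y→Downtown; Z→Uptown.
South Co.'s best replies: Uptown→Z; Downtown→X.
The unique mutual best reply is (Uptown, Z), giving (8, 19).
South Co. earns 17 sequentially versus 19 at the Nash outcome: worse off.

worse off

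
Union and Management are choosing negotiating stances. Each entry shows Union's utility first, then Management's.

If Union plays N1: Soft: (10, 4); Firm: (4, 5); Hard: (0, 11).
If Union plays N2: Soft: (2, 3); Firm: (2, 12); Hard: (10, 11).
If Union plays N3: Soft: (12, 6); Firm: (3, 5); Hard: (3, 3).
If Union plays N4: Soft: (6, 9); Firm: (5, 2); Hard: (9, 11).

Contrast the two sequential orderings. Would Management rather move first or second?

If Union leads: Management's best replies are N1→Hard, N2→Firm, N3→Soft, N4→Hard; Union's induced payoffs 0, 2, 12, 9; outcome (N3, Soft), payoffs (12, 6).
If Management leads: Union's best replies are Soft→N3, Firm→N4, Hard→N2; Management's induced payoffs 6, 2, 11; outcome (N2, Hard), payoffs (10, 11).
Management gets 11 moving first and 6 moving second, so Management prefers to move first.

first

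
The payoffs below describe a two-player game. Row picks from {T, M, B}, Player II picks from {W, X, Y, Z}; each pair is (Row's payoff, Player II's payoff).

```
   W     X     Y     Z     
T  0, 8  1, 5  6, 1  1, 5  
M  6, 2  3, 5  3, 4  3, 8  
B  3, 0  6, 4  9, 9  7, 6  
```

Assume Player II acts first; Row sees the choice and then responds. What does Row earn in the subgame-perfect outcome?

9

Solve by backward induction (Player II leads).
- W: Row compares 0, 6, 3 and picks M; Player II would get 2.
- X: Row compares 1, 3, 6 and picks B; Player II would get 4.
- Y: Row compares 6, 3, 9 and picks B; Player II would get 9.
- Z: Row compares 1, 3, 7 and picks B; Player II would get 6.
Player II's induced payoffs are 2, 4, 9, 6, so Player II commits to Y. Subgame-perfect outcome: (B, Y) with payoffs (9, 9).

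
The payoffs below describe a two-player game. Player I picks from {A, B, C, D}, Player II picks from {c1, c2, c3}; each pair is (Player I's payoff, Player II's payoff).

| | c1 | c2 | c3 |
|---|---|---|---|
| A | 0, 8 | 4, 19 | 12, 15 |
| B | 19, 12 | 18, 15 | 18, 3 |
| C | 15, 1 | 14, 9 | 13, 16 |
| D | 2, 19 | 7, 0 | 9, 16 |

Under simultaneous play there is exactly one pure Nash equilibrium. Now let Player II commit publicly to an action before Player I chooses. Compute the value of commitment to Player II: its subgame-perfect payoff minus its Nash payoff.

0

Solve by backward induction (Player II leads).
- c1: BR = B, leader payoff 12.
- c2: BR = B, leader payoff 15.
- c3: BR = B, leader payoff 3.
Player II's induced payoffs are 12, 15, 3, so Player II commits to c2. Subgame-perfect outcome: (B, c2) with payoffs (18, 15).
For the simultaneous game, intersect best replies.
Player I's best replies: c1→B; c2→B; c3→B.
Player II's best replies: A→c2; B→c2; C→c3; D→c1.
The unique mutual best reply is (B, c2), giving (18, 15).
Player II's commitment gain: 15 − 15 = 0.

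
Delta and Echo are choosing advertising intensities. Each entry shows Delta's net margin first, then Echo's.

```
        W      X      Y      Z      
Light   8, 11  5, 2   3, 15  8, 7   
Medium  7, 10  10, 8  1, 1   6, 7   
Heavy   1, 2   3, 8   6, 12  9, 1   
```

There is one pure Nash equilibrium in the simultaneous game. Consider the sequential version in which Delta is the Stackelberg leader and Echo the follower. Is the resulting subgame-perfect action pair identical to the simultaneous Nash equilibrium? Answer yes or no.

Work backward from Echo's decision.
- Light → Echo plays Y (best of 11, 2, 15, 7); Delta gets 3.
- Medium → Echo plays W (best of 10, 8, 1, 7); Delta gets 7.
- Heavy → Echo plays Y (best of 2, 8, 12, 1); Delta gets 6.
Among 3, 7, 6, the best is 7 at Medium. Subgame-perfect outcome: (Medium, W) with payoffs (7, 10).
Under simultaneous play:
Delta's best replies: W→Light; X→Medium; Y→Heavy; Z→Heavy.
Echo's best replies: Light→Y; Medium→W; Heavy→Y.
Only (Heavy, Y) has each player best-responding; Nash payoffs (6, 12).
Sequential outcome (Medium, W) differs from the Nash profile (Heavy, Y).

no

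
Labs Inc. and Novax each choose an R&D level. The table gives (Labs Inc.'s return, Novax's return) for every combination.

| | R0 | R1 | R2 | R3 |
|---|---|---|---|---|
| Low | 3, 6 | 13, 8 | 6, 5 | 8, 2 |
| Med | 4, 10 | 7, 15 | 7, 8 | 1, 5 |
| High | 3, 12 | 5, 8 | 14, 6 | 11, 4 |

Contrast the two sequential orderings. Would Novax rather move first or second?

If Labs Inc. leads: Novax's best replies are Low→R1, Med→R1, High→R0; Labs Inc.'s induced payoffs 13, 7, 3; outcome (Low, R1), payoffs (13, 8).
If Novax leads: Labs Inc.'s best replies are R0→Med, R1→Low, R2→High, R3→High; Novax's induced payoffs 10, 8, 6, 4; outcome (Med, R0), payoffs (4, 10).
Novax gets 10 moving first and 8 moving second, so Novax prefers to move first.

first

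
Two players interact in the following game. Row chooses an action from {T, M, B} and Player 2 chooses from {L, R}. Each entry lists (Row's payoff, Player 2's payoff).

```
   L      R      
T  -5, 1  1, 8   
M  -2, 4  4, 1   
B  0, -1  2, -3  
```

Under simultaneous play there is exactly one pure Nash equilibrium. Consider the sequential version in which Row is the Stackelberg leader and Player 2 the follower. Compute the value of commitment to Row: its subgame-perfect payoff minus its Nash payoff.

1

Backward induction with Row moving first.
- T: Player 2 compares 1, 8 and picks R; Row would get 1.
- M: Player 2 compares 4, 1 and picks L; Row would get -2.
- B: Player 2 compares -1, -3 and picks L; Row would get 0.
Row's induced payoffs are 1, -2, 0, so Row commits to T. Subgame-perfect outcome: (T, R) with payoffs (1, 8).
Under simultaneous play:
Row's best replies: L→B; R→M.
Player 2's best replies: T→R; M→L; B→L.
Only (B, L) has each player best-responding; Nash payoffs (0, -1).
Row's commitment gain: 1 − 0 = 1.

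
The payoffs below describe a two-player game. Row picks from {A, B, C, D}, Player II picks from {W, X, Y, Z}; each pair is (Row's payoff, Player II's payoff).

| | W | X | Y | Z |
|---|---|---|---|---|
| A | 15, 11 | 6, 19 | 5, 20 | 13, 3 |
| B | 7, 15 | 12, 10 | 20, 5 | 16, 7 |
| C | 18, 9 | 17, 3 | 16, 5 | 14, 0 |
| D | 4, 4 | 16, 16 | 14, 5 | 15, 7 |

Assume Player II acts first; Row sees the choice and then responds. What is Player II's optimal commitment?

Solve by backward induction (Player II leads).
- W: BR = C, leader payoff 9.
- X: BR = C, leader payoff 3.
- Y: BR = B, leader payoff 5.
- Z: BR = B, leader payoff 7.
Maximizing over 9, 3, 5, 7, Player II chooses W. Subgame-perfect outcome: (C, W) with payoffs (18, 9).

W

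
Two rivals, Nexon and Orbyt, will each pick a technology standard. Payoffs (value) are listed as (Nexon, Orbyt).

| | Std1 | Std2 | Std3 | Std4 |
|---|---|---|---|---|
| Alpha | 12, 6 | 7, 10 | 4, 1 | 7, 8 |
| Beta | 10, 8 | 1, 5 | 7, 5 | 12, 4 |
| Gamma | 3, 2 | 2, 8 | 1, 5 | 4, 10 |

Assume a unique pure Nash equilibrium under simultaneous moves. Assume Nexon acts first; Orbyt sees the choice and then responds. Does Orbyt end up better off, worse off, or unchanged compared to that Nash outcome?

Work backward from Orbyt's decision.
- Alpha: Orbyt compares 6, 10, 1, 8 and picks Std2; Nexon would get 7.
- Beta: Orbyt compares 8, 5, 5, 4 and picks Std1; Nexon would get 10.
- Gamma: Orbyt compares 2, 8, 5, 10 and picks Std4; Nexon would get 4.
Among 7, 10, 4, the best is 10 at Beta. Subgame-perfect outcome: (Beta, Std1) with payoffs (10, 8).
Under simultaneous play:
Nexon's best replies: Std1→Alpha; Std2→Alpha; Std3→Beta; Std4→Beta.
Orbyt's best replies: Alpha→Std2; Beta→Std1; Gamma→Std4.
Only (Alpha, Std2) has each player best-responding; Nash payoffs (7, 10).
Orbyt earns 8 sequentially versus 10 at the Nash outcome: worse off.

worse off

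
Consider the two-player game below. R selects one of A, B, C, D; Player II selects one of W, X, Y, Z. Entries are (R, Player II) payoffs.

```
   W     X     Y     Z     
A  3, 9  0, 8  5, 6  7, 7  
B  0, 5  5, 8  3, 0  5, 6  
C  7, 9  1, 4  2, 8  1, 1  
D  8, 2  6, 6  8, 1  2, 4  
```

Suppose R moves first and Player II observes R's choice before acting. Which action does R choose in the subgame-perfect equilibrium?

Work backward from Player II's decision.
- A: Player II compares 9, 8, 6, 7 and picks W; R would get 3.
- B: Player II compares 5, 8, 0, 6 and picks X; R would get 5.
- C: Player II compares 9, 4, 8, 1 and picks W; R would get 7.
- D: Player II compares 2, 6, 1, 4 and picks X; R would get 6.
Among 3, 5, 7, 6, the best is 7 at C. Subgame-perfect outcome: (C, W) with payoffs (7, 9).

C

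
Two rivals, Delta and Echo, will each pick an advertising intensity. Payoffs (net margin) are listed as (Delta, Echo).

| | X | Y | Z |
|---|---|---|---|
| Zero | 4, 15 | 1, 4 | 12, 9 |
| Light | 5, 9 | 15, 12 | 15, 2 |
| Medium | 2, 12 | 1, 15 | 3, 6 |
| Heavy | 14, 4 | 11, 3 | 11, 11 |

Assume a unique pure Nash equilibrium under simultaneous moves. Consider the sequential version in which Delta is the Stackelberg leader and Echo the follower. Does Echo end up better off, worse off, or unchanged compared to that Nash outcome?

Echo best-responds to each possible Delta move:
- Zero → Echo plays X (best of 15, 4, 9); Delta gets 4.
- Light → Echo plays Y (best of 9, 12, 2); Delta gets 15.
- Medium → Echo plays Y (best of 12, 15, 6); Delta gets 1.
- Heavy → Echo plays Z (best of 4, 3, 11); Delta gets 11.
Delta's induced payoffs are 4, 15, 1, 11, so Delta commits to Light. Subgame-perfect outcome: (Light, Y) with payoffs (15, 12).
Now find the simultaneous Nash equilibrium.
Delta's best replies: X→Heavy; Y→Light; Z→Light.
Echo's best replies: Zero→X; Light→Y; Medium→Y; Heavy→Z.
The unique mutual best reply is (Light, Y), giving (15, 12).
Echo earns 12 sequentially versus 12 at the Nash outcome: unchanged.

unchanged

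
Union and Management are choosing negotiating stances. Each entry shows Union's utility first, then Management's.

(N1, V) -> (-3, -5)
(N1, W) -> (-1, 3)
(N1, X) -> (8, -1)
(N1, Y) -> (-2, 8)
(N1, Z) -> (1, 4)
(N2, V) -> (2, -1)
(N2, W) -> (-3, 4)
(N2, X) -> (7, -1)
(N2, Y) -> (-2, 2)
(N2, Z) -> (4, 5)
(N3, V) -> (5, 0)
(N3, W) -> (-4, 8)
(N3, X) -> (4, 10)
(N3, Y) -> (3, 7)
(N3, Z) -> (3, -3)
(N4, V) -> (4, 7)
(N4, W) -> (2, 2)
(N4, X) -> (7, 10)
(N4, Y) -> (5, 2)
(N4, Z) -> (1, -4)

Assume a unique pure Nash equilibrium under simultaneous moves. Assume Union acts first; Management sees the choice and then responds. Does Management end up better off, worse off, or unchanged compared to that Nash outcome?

better off

Work backward from Management's decision.
- N1: BR = Y, leader payoff -2.
- N2: BR = Z, leader payoff 4.
- N3: BR = X, leader payoff 4.
- N4: BR = X, leader payoff 7.
Among -2, 4, 4, 7, the best is 7 at N4. Subgame-perfect outcome: (N4, X) with payoffs (7, 10).
Now find the simultaneous Nash equilibrium.
Union's best replies: V→N3; W→N4; X→N1; Y→N4; Z→N2.
Management's best replies: N1→Y; N2→Z; N3→X; N4→X.
Only (N2, Z) has each player best-responding; Nash payoffs (4, 5).
Management earns 10 sequentially versus 5 at the Nash outcome: better off.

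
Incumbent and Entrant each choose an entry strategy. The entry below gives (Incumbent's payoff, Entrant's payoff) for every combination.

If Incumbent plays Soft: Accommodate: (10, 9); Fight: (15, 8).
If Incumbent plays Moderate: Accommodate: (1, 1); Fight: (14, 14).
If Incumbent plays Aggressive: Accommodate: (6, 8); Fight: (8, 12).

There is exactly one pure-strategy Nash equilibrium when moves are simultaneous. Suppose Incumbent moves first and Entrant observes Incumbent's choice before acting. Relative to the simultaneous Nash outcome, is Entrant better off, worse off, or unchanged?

Entrant best-responds to each possible Incumbent move:
- Soft: BR = Accommodate, leader payoff 10.
- Moderate: BR = Fight, leader payoff 14.
- Aggressive: BR = Fight, leader payoff 8.
Among 10, 14, 8, the best is 14 at Moderate. Subgame-perfect outcome: (Moderate, Fight) with payoffs (14, 14).
Under simultaneous play:
Incumbent's best replies: Accommodate→Soft; Fight→Soft.
Entrant's best replies: Soft→Accommodate; Moderate→Fight; Aggressive→Fight.
The unique mutual best reply is (Soft, Accommodate), giving (10, 9).
Entrant earns 14 sequentially versus 9 at the Nash outcome: better off.

better off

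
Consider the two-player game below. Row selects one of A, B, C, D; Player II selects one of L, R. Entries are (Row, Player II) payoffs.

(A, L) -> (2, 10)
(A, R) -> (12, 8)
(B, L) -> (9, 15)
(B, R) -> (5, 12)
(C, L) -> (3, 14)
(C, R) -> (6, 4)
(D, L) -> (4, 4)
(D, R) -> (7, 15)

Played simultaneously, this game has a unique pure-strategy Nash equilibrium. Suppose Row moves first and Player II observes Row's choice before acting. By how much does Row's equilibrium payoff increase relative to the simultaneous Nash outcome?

Work backward from Player II's decision.
- A → Player II plays L (best of 10, 8); Row gets 2.
- B → Player II plays L (best of 15, 12); Row gets 9.
- C → Player II plays L (best of 14, 4); Row gets 3.
- D → Player II plays R (best of 4, 15); Row gets 7.
Maximizing over 2, 9, 3, 7, Row chooses B. Subgame-perfect outcome: (B, L) with payoffs (9, 15).
Under simultaneous play:
Row's best replies: L→B; R→A.
Player II's best replies: A→L; B→L; C→L; D→R.
Only (B, L) has each player best-responding; Nash payoffs (9, 15).
Row's commitment gain: 9 − 9 = 0.

0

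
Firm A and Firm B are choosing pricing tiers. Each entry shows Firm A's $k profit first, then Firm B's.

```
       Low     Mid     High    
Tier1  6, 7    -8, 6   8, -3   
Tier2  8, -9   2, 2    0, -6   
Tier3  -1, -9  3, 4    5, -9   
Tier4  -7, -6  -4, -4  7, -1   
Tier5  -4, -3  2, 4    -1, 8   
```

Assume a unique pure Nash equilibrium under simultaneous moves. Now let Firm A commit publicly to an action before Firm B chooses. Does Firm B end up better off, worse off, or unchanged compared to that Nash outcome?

Firm B best-responds to each possible Firm A move:
- Tier1 → Firm B plays Low (best of 7, 6, -3); Firm A gets 6.
- Tier2 → Firm B plays Mid (best of -9, 2, -6); Firm A gets 2.
- Tier3 → Firm B plays Mid (best of -9, 4, -9); Firm A gets 3.
- Tier4 → Firm B plays High (best of -6, -4, -1); Firm A gets 7.
- Tier5 → Firm B plays High (best of -3, 4, 8); Firm A gets -1.
Firm A's induced payoffs are 6, 2, 3, 7, -1, so Firm A commits to Tier4. Subgame-perfect outcome: (Tier4, High) with payoffs (7, -1).
For the simultaneous game, intersect best replies.
Firm A's best replies: Low→Tier2; Mid→Tier3; High→Tier1.
Firm B's best replies: Tier1→Low; Tier2→Mid; Tier3→Mid; Tier4→High; Tier5→High.
Only (Tier3, Mid) has each player best-responding; Nash payoffs (3, 4).
Firm B earns -1 sequentially versus 4 at the Nash outcome: worse off.

worse off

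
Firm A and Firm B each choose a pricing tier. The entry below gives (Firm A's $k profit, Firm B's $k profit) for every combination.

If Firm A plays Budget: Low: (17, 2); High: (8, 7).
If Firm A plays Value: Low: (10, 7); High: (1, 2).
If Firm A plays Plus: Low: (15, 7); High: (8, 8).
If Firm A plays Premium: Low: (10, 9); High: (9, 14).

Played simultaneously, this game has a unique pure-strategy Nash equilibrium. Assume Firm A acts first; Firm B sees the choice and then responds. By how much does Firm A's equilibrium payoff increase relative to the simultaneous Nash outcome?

Backward induction with Firm A moving first.
- Budget: Firm B compares 2, 7 and picks High; Firm A would get 8.
- Value: Firm B compares 7, 2 and picks Low; Firm A would get 10.
- Plus: Firm B compares 7, 8 and picks High; Firm A would get 8.
- Premium: Firm B compares 9, 14 and picks High; Firm A would get 9.
Maximizing over 8, 10, 8, 9, Firm A chooses Value. Subgame-perfect outcome: (Value, Low) with payoffs (10, 7).
Now find the simultaneous Nash equilibrium.
Firm A's best replies: Low→Budget; High→Premium.
Firm B's best replies: Budget→High; Value→Low; Plus→High; Premium→High.
The unique mutual best reply is (Premium, High), giving (9, 14).
Firm A's commitment gain: 10 − 9 = 1.

1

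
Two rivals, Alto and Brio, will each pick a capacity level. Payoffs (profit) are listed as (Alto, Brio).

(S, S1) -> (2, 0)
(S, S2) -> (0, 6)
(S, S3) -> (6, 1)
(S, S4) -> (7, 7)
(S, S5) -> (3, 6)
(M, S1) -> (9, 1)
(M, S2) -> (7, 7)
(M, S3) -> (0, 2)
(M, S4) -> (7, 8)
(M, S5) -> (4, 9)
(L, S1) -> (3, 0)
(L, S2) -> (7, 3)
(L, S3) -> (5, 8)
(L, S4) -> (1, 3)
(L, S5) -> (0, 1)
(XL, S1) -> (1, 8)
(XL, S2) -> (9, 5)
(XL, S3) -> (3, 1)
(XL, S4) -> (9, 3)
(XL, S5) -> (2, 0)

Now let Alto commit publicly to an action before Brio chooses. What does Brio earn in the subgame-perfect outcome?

7

Backward induction with Alto moving first.
- S → Brio plays S4 (best of 0, 6, 1, 7, 6); Alto gets 7.
- M → Brio plays S5 (best of 1, 7, 2, 8, 9); Alto gets 4.
- L → Brio plays S3 (best of 0, 3, 8, 3, 1); Alto gets 5.
- XL → Brio plays S1 (best of 8, 5, 1, 3, 0); Alto gets 1.
Maximizing over 7, 4, 5, 1, Alto chooses S. Subgame-perfect outcome: (S, S4) with payoffs (7, 7).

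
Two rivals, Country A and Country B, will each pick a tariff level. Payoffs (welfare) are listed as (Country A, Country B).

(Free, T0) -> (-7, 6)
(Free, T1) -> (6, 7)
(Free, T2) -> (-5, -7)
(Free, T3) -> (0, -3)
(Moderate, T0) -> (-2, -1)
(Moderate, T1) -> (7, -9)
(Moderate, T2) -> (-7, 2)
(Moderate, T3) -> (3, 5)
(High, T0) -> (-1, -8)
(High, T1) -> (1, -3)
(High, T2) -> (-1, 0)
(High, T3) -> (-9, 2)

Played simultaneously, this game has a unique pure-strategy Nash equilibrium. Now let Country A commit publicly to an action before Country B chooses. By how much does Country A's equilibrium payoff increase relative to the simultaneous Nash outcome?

Backward induction with Country A moving first.
- Free: BR = T1, leader payoff 6.
- Moderate: BR = T3, leader payoff 3.
- High: BR = T3, leader payoff -9.
Among 6, 3, -9, the best is 6 at Free. Subgame-perfect outcome: (Free, T1) with payoffs (6, 7).
For the simultaneous game, intersect best replies.
Country A's best replies: T0→High; T1→Moderate; T2→High; T3→Moderate.
Country B's best replies: Free→T1; Moderate→T3; High→T3.
The unique mutual best reply is (Moderate, T3), giving (3, 5).
Country A's commitment gain: 6 − 3 = 3.

3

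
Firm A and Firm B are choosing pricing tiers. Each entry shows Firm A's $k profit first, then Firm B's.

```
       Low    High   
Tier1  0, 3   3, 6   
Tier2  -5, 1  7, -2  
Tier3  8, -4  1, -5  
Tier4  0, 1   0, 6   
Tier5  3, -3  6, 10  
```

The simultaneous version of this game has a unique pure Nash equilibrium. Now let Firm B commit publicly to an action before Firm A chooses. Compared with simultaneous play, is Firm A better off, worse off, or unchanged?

worse off

Solve by backward induction (Firm B leads).
- Low: BR = Tier3, leader payoff -4.
- High: BR = Tier2, leader payoff -2.
Maximizing over -4, -2, Firm B chooses High. Subgame-perfect outcome: (Tier2, High) with payoffs (7, -2).
Under simultaneous play:
Firm A's best replies: Low→Tier3; High→Tier2.
Firm B's best replies: Tier1→High; Tier2→Low; Tier3→Low; Tier4→High; Tier5→High.
Only (Tier3, Low) has each player best-responding; Nash payoffs (8, -4).
Firm A earns 7 sequentially versus 8 at the Nash outcome: worse off.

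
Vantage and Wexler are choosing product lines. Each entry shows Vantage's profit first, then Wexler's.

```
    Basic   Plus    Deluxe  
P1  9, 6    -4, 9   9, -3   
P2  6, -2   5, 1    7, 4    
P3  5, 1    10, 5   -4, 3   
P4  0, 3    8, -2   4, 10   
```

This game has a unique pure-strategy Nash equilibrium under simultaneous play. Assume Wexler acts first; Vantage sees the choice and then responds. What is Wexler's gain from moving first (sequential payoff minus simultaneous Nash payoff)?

Solve by backward induction (Wexler leads).
- Basic: Vantage compares 9, 6, 5, 0 and picks P1; Wexler would get 6.
- Plus: Vantage compares -4, 5, 10, 8 and picks P3; Wexler would get 5.
- Deluxe: Vantage compares 9, 7, -4, 4 and picks P1; Wexler would get -3.
Among 6, 5, -3, the best is 6 at Basic. Subgame-perfect outcome: (P1, Basic) with payoffs (9, 6).
For the simultaneous game, intersect best replies.
Vantage's best replies: Basic→P1; Plus→P3; Deluxe→P1.
Wexler's best replies: P1→Plus; P2→Deluxe; P3→Plus; P4→Deluxe.
The unique mutual best reply is (P3, Plus), giving (10, 5).
Wexler's commitment gain: 6 − 5 = 1.

1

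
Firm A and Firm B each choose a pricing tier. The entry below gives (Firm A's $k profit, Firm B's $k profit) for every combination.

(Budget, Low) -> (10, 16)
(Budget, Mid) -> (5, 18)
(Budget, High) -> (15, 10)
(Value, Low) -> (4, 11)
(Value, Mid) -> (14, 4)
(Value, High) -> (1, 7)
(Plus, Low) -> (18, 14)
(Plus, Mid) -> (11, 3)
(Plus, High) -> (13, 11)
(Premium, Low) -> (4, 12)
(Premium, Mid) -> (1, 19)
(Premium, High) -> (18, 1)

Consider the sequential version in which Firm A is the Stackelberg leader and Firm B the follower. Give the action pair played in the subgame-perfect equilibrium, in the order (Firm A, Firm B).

Firm B best-responds to each possible Firm A move:
- Budget: Firm B compares 16, 18, 10 and picks Mid; Firm A would get 5.
- Value: Firm B compares 11, 4, 7 and picks Low; Firm A would get 4.
- Plus: Firm B compares 14, 3, 11 and picks Low; Firm A would get 18.
- Premium: Firm B compares 12, 19, 1 and picks Mid; Firm A would get 1.
Maximizing over 5, 4, 18, 1, Firm A chooses Plus. Subgame-perfect outcome: (Plus, Low) with payoffs (18, 14).

(Plus, Low)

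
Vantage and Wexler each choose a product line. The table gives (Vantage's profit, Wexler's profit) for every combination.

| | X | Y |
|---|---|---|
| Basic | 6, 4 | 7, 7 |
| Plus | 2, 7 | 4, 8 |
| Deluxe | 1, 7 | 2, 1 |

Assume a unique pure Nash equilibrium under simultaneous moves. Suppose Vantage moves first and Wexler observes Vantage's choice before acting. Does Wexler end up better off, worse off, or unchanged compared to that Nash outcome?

Work backward from Wexler's decision.
- Basic: Wexler compares 4, 7 and picks Y; Vantage would get 7.
- Plus: Wexler compares 7, 8 and picks Y; Vantage would get 4.
- Deluxe: Wexler compares 7, 1 and picks X; Vantage would get 1.
Maximizing over 7, 4, 1, Vantage chooses Basic. Subgame-perfect outcome: (Basic, Y) with payoffs (7, 7).
Now find the simultaneous Nash equilibrium.
Vantage's best replies: X→Basic; Y→Basic.
Wexler's best replies: Basic→Y; Plus→Y; Deluxe→X.
The unique mutual best reply is (Basic, Y), giving (7, 7).
Wexler earns 7 sequentially versus 7 at the Nash outcome: unchanged.

unchanged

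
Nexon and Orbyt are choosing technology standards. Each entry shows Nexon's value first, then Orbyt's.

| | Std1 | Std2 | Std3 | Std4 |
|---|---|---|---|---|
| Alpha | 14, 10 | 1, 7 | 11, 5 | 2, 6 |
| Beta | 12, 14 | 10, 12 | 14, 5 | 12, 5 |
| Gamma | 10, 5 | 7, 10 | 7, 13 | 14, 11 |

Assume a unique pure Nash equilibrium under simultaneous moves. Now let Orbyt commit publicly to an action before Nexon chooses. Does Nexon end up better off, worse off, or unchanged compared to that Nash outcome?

worse off

Solve by backward induction (Orbyt leads).
- Std1 → Nexon plays Alpha (best of 14, 12, 10); Orbyt gets 10.
- Std2 → Nexon plays Beta (best of 1, 10, 7); Orbyt gets 12.
- Std3 → Nexon plays Beta (best of 11, 14, 7); Orbyt gets 5.
- Std4 → Nexon plays Gamma (best of 2, 12, 14); Orbyt gets 11.
Among 10, 12, 5, 11, the best is 12 at Std2. Subgame-perfect outcome: (Beta, Std2) with payoffs (10, 12).
Under simultaneous play:
Nexon's best replies: Std1→Alpha; Std2→Beta; Std3→Beta; Std4→Gamma.
Orbyt's best replies: Alpha→Std1; Beta→Std1; Gamma→Std3.
The unique mutual best reply is (Alpha, Std1), giving (14, 10).
Nexon earns 10 sequentially versus 14 at the Nash outcome: worse off.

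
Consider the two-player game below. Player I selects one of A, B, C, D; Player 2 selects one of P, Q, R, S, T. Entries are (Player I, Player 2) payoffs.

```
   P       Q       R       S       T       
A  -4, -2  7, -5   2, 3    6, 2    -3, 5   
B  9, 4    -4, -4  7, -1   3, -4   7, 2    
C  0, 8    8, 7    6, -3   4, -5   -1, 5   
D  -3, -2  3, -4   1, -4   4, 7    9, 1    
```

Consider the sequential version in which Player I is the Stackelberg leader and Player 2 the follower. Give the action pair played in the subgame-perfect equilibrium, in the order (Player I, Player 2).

(B, P)

Work backward from Player 2's decision.
- A → Player 2 plays T (best of -2, -5, 3, 2, 5); Player I gets -3.
- B → Player 2 plays P (best of 4, -4, -1, -4, 2); Player I gets 9.
- C → Player 2 plays P (best of 8, 7, -3, -5, 5); Player I gets 0.
- D → Player 2 plays S (best of -2, -4, -4, 7, 1); Player I gets 4.
Player I's induced payoffs are -3, 9, 0, 4, so Player I commits to B. Subgame-perfect outcome: (B, P) with payoffs (9, 4).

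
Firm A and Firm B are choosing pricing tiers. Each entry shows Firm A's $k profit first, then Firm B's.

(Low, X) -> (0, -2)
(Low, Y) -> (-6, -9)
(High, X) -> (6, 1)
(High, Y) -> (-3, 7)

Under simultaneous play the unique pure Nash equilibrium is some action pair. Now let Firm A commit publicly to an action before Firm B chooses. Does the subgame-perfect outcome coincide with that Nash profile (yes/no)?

no

Firm B best-responds to each possible Firm A move:
- Low: BR = X, leader payoff 0.
- High: BR = Y, leader payoff -3.
Firm A's induced payoffs are 0, -3, so Firm A commits to Low. Subgame-perfect outcome: (Low, X) with payoffs (0, -2).
Now find the simultaneous Nash equilibrium.
Firm A's best replies: X→High; Y→High.
Firm B's best replies: Low→X; High→Y.
The unique mutual best reply is (High, Y), giving (-3, 7).
Sequential outcome (Low, X) differs from the Nash profile (High, Y).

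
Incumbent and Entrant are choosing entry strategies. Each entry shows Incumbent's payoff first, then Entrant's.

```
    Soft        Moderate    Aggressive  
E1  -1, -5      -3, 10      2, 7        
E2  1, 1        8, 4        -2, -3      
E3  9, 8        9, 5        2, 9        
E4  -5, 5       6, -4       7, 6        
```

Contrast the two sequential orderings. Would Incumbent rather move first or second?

second

If Incumbent leads: Entrant's best replies are E1→Moderate, E2→Moderate, E3→Aggressive, E4→Aggressive; Incumbent's induced payoffs -3, 8, 2, 7; outcome (E2, Moderate), payoffs (8, 4).
If Entrant leads: Incumbent's best replies are Soft→E3, Moderate→E3, Aggressive→E4; Entrant's induced payoffs 8, 5, 6; outcome (E3, Soft), payoffs (9, 8).
Incumbent gets 8 moving first and 9 moving second, so Incumbent prefers to move second.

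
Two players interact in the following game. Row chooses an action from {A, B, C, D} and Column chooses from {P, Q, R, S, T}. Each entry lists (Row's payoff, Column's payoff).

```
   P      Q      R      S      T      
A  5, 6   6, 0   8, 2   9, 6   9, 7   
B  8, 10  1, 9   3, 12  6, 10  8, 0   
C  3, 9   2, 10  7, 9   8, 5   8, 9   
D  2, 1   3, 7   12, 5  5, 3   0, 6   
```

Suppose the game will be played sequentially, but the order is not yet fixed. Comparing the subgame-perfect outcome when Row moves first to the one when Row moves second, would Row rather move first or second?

If Row leads: Column's best replies are A→T, B→R, C→Q, D→Q; Row's induced payoffs 9, 3, 2, 3; outcome (A, T), payoffs (9, 7).
If Column leads: Row's best replies are P→B, Q→A, R→D, S→A, T→A; Column's induced payoffs 10, 0, 5, 6, 7; outcome (B, P), payoffs (8, 10).
Row gets 9 moving first and 8 moving second, so Row prefers to move first.

first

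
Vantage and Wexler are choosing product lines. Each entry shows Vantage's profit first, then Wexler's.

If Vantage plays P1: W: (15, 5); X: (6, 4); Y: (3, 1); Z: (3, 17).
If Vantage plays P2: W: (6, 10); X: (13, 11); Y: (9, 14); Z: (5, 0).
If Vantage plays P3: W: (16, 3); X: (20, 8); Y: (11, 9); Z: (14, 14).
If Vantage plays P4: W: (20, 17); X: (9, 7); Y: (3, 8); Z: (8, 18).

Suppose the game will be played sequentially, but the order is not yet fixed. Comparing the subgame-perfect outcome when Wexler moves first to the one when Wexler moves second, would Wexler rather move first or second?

first

If Vantage leads: Wexler's best replies are P1→Z, P2→Y, P3→Z, P4→Z; Vantage's induced payoffs 3, 9, 14, 8; outcome (P3, Z), payoffs (14, 14).
If Wexler leads: Vantage's best replies are W→P4, X→P3, Y→P3, Z→P3; Wexler's induced payoffs 17, 8, 9, 14; outcome (P4, W), payoffs (20, 17).
Wexler gets 17 moving first and 14 moving second, so Wexler prefers to move first.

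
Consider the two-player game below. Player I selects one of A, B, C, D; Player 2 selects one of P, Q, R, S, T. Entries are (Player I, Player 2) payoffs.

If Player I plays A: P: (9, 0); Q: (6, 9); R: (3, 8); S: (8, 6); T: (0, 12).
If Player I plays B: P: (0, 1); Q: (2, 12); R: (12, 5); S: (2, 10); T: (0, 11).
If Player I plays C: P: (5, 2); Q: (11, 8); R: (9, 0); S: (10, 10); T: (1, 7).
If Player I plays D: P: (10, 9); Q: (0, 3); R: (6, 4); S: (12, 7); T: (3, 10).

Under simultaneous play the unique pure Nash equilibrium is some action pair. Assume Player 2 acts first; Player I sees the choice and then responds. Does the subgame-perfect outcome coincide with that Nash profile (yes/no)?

yes

Backward induction with Player 2 moving first.
- P: Player I compares 9, 0, 5, 10 and picks D; Player 2 would get 9.
- Q: Player I compares 6, 2, 11, 0 and picks C; Player 2 would get 8.
- R: Player I compares 3, 12, 9, 6 and picks B; Player 2 would get 5.
- S: Player I compares 8, 2, 10, 12 and picks D; Player 2 would get 7.
- T: Player I compares 0, 0, 1, 3 and picks D; Player 2 would get 10.
Maximizing over 9, 8, 5, 7, 10, Player 2 chooses T. Subgame-perfect outcome: (D, T) with payoffs (3, 10).
For the simultaneous game, intersect best replies.
Player I's best replies: P→D; Q→C; R→B; S→D; T→D.
Player 2's best replies: A→T; B→Q; C→S; D→T.
The unique mutual best reply is (D, T), giving (3, 10).
Sequential outcome (D, T) coincides with the Nash profile (D, T).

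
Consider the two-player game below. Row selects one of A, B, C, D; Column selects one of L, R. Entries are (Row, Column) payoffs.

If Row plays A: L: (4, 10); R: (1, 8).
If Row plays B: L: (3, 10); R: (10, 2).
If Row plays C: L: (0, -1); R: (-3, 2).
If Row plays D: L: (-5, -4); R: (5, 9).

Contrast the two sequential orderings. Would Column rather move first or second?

If Row leads: Column's best replies are A→L, B→L, C→R, D→R; Row's induced payoffs 4, 3, -3, 5; outcome (D, R), payoffs (5, 9).
If Column leads: Row's best replies are L→A, R→B; Column's induced payoffs 10, 2; outcome (A, L), payoffs (4, 10).
Column gets 10 moving first and 9 moving second, so Column prefers to move first.

first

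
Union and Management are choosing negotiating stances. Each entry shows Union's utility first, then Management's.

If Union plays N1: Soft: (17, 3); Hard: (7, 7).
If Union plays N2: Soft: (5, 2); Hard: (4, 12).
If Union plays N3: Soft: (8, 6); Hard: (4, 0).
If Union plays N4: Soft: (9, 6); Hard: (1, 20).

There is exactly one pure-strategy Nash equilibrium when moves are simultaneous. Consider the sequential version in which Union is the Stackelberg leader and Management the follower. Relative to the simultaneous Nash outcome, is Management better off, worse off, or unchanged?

Solve by backward induction (Union leads).
- N1: BR = Hard, leader payoff 7.
- N2: BR = Hard, leader payoff 4.
- N3: BR = Soft, leader payoff 8.
- N4: BR = Hard, leader payoff 1.
Among 7, 4, 8, 1, the best is 8 at N3. Subgame-perfect outcome: (N3, Soft) with payoffs (8, 6).
Under simultaneous play:
Union's best replies: Soft→N1; Hard→N1.
Management's best replies: N1→Hard; N2→Hard; N3→Soft; N4→Hard.
The unique mutual best reply is (N1, Hard), giving (7, 7).
Management earns 6 sequentially versus 7 at the Nash outcome: worse off.

worse off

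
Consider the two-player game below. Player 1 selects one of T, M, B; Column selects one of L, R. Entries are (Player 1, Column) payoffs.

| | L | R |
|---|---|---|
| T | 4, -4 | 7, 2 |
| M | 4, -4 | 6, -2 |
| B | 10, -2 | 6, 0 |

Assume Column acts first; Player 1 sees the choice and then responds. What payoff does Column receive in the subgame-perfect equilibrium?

Solve by backward induction (Column leads).
- L: BR = B, leader payoff -2.
- R: BR = T, leader payoff 2.
Maximizing over -2, 2, Column chooses R. Subgame-perfect outcome: (T, R) with payoffs (7, 2).

2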